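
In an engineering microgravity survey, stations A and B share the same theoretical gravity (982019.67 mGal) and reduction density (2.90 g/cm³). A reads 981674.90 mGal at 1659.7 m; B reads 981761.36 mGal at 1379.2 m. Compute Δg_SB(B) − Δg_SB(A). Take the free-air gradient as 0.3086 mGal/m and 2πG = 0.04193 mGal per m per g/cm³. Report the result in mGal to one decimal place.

Δg_SB(A) = 981674.90 − 982019.67 + 0.3086×1659.7 − 0.04193×2.90×1659.7 = -34.40 mGal
Δg_SB(B) = 981761.36 − 982019.67 + 0.3086×1379.2 − 0.04193×2.90×1379.2 = -0.40 mGal
Difference = -0.40 − (-34.40) = 34.00 mGal

34.0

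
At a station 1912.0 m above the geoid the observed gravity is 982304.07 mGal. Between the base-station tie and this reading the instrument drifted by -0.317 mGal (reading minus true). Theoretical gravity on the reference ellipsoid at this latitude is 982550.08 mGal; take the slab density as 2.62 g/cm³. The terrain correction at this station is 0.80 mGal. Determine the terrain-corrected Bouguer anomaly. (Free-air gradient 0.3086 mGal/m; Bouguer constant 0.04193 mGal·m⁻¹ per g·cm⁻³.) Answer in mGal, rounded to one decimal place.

Drift-corrected reading = 982304.07 − (-0.317) = 982304.387 mGal
Free-air correction = 0.3086 × 1912.0 = 590.04 mGal
Free-air anomaly = 982304.387 − 982550.08 + (590.04) = 344.347 mGal
Bouguer slab correction = 0.04193 × 2.62 × 1912.0 = 210.05 mGal
Simple Bouguer anomaly = 344.347 − (210.05) = 134.297 mGal
Complete Bouguer anomaly = 134.297 + 0.80 = 135.097 mGal

135.1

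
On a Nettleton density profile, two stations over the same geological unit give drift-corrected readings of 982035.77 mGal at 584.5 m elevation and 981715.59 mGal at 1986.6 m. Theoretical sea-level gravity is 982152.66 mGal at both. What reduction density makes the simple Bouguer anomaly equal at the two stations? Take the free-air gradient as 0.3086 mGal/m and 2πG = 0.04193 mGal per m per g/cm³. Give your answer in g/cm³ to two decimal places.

1.91

Δg_obs = 981715.59 − 982035.77 = -320.18 mGal over Δh = 1986.6 − 584.5 = 1402.1 m
Equal Bouguer anomalies ⇒ Δg_obs + (0.3086 − 0.04193ρ)·Δh = 0
0.3086 − 0.04193ρ = −Δg_obs/Δh = 0.22836
ρ = (0.3086 − 0.22836) / 0.04193 = 1.91 g/cm³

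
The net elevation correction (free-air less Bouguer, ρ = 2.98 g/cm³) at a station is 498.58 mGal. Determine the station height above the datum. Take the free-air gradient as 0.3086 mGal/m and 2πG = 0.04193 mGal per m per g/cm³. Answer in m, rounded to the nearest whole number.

Combined gradient = 0.3086 − 0.04193 × 2.98 = 0.1836486 mGal/m
h = 498.58 / 0.1836486 = 2714.86 m

2715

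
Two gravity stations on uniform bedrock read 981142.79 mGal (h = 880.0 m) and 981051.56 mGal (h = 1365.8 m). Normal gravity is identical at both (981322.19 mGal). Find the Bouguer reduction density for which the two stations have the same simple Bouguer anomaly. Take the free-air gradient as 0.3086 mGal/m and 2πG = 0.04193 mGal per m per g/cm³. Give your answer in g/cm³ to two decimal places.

Δg_obs = 981051.56 − 981142.79 = -91.23 mGal over Δh = 1365.8 − 880.0 = 485.8 m
Equal Bouguer anomalies ⇒ Δg_obs + (0.3086 − 0.04193ρ)·Δh = 0
0.3086 − 0.04193ρ = −Δg_obs/Δh = 0.18779
ρ = (0.3086 − 0.18779) / 0.04193 = 2.88 g/cm³

2.88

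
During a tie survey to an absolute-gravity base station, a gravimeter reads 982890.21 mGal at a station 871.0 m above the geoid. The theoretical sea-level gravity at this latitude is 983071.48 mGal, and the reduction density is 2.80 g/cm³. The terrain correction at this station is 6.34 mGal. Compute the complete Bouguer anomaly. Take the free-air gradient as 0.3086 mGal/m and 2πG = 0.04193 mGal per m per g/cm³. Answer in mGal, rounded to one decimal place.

-8.4

Free-air correction = 0.3086 × 871.0 = 268.79 mGal
Free-air anomaly = 982890.21 − 983071.48 + (268.79) = 87.52 mGal
Bouguer slab correction = 0.04193 × 2.80 × 871.0 = 102.26 mGal
Simple Bouguer anomaly = 87.52 − (102.26) = -14.74 mGal
Complete Bouguer anomaly = -14.74 + 6.34 = -8.40 mGal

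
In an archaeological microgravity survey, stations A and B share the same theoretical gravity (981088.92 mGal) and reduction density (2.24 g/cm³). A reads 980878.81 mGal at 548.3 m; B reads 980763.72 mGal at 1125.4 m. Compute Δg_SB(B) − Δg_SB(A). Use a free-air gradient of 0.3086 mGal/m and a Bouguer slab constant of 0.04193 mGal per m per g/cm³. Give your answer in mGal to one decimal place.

8.8

Δg_SB(A) = 980878.81 − 981088.92 + 0.3086×548.3 − 0.04193×2.24×548.3 = -92.40 mGal
Δg_SB(B) = 980763.72 − 981088.92 + 0.3086×1125.4 − 0.04193×2.24×1125.4 = -83.60 mGal
Difference = -83.60 − (-92.40) = 8.80 mGal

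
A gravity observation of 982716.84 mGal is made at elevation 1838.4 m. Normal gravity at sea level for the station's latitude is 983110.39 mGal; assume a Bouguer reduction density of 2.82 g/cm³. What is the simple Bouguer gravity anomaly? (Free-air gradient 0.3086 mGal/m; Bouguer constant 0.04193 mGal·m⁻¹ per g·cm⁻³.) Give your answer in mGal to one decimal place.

-43.6

Free-air correction = 0.3086 × 1838.4 = 567.33 mGal
Free-air anomaly = 982716.84 − 983110.39 + (567.33) = 173.78 mGal
Bouguer slab correction = 0.04193 × 2.82 × 1838.4 = 217.38 mGal
Simple Bouguer anomaly = 173.78 − (217.38) = -43.60 mGal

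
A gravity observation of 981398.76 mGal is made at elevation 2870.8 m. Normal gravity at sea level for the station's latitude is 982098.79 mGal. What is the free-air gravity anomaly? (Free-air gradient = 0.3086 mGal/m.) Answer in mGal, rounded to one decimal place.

185.9

Free-air correction = 0.3086 × 2870.8 = 885.93 mGal
Free-air anomaly = 981398.76 − 982098.79 + (885.93) = 185.90 mGal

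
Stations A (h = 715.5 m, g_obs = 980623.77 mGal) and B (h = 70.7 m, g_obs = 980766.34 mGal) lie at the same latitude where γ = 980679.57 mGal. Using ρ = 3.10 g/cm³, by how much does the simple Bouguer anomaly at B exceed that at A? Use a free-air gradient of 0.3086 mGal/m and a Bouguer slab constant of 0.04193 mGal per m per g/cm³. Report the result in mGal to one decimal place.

27.4

Δg_SB(A) = 980623.77 − 980679.57 + 0.3086×715.5 − 0.04193×3.10×715.5 = 72.00 mGal
Δg_SB(B) = 980766.34 − 980679.57 + 0.3086×70.7 − 0.04193×3.10×70.7 = 99.40 mGal
Difference = 99.40 − (72.00) = 27.40 mGal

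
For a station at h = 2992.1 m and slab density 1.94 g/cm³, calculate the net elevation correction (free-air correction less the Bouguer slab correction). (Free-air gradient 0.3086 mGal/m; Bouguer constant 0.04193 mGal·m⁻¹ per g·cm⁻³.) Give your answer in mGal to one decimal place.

680.0

Combined gradient = 0.3086 − 0.04193 × 1.94 = 0.2272558 mGal/m
Combined elevation correction = 0.2272558 × 2992.1 = 680.0 mGal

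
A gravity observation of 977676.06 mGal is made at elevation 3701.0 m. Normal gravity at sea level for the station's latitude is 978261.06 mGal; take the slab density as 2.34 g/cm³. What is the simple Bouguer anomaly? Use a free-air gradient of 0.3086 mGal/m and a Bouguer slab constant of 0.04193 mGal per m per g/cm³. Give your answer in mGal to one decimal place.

194.0

Free-air correction = 0.3086 × 3701.0 = 1142.13 mGal
Free-air anomaly = 977676.06 − 978261.06 + (1142.13) = 557.13 mGal
Bouguer slab correction = 0.04193 × 2.34 × 3701.0 = 363.13 mGal
Simple Bouguer anomaly = 557.13 − (363.13) = 194.00 mGal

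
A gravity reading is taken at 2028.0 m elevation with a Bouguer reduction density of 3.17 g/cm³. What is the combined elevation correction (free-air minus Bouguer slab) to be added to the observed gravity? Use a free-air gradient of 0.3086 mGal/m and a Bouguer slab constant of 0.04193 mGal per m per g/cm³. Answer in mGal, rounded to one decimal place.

Combined gradient = 0.3086 − 0.04193 × 3.17 = 0.1756819 mGal/m
Combined elevation correction = 0.1756819 × 2028.0 = 356.3 mGal

356.3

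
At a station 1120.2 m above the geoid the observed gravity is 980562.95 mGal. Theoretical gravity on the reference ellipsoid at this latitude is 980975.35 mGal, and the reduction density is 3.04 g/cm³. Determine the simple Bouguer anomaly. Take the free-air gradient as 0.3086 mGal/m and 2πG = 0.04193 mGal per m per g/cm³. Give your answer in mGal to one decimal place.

Free-air correction = 0.3086 × 1120.2 = 345.69 mGal
Free-air anomaly = 980562.95 − 980975.35 + (345.69) = -66.71 mGal
Bouguer slab correction = 0.04193 × 3.04 × 1120.2 = 142.79 mGal
Simple Bouguer anomaly = -66.71 − (142.79) = -209.50 mGal

-209.5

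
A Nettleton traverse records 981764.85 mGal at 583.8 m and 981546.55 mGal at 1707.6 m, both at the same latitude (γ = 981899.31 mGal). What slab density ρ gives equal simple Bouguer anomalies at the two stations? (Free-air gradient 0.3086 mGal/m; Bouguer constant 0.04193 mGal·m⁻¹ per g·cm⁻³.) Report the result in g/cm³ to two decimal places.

2.73

Δg_obs = 981546.55 − 981764.85 = -218.30 mGal over Δh = 1707.6 − 583.8 = 1123.8 m
Equal Bouguer anomalies ⇒ Δg_obs + (0.3086 − 0.04193ρ)·Δh = 0
0.3086 − 0.04193ρ = −Δg_obs/Δh = 0.19425
ρ = (0.3086 − 0.19425) / 0.04193 = 2.73 g/cm³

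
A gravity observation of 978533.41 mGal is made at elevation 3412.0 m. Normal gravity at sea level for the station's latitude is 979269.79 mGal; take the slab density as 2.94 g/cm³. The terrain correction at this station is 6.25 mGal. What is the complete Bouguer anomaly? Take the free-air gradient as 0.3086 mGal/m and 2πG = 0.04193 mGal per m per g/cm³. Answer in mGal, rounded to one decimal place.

Free-air correction = 0.3086 × 3412.0 = 1052.94 mGal
Free-air anomaly = 978533.41 − 979269.79 + (1052.94) = 316.56 mGal
Bouguer slab correction = 0.04193 × 2.94 × 3412.0 = 420.61 mGal
Simple Bouguer anomaly = 316.56 − (420.61) = -104.05 mGal
Complete Bouguer anomaly = -104.05 + 6.25 = -97.80 mGal

-97.8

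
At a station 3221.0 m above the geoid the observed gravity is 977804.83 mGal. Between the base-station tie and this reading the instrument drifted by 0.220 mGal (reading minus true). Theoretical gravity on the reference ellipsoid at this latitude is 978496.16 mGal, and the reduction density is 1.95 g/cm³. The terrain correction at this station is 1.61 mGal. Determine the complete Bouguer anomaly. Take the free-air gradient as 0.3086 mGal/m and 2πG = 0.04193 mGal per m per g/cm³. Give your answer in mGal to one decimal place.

Drift-corrected reading = 977804.83 − (0.220) = 977804.610 mGal
Free-air correction = 0.3086 × 3221.0 = 994.00 mGal
Free-air anomaly = 977804.610 − 978496.16 + (994.00) = 302.450 mGal
Bouguer slab correction = 0.04193 × 1.95 × 3221.0 = 263.36 mGal
Simple Bouguer anomaly = 302.450 − (263.36) = 39.090 mGal
Complete Bouguer anomaly = 39.090 + 1.61 = 40.700 mGal

40.7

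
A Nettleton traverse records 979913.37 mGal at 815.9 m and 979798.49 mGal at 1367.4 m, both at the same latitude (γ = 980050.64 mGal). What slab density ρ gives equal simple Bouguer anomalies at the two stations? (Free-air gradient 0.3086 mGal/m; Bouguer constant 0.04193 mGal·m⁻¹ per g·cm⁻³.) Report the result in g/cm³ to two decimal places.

Δg_obs = 979798.49 − 979913.37 = -114.88 mGal over Δh = 1367.4 − 815.9 = 551.5 m
Equal Bouguer anomalies ⇒ Δg_obs + (0.3086 − 0.04193ρ)·Δh = 0
0.3086 − 0.04193ρ = −Δg_obs/Δh = 0.20830
ρ = (0.3086 − 0.20830) / 0.04193 = 2.39 g/cm³

2.39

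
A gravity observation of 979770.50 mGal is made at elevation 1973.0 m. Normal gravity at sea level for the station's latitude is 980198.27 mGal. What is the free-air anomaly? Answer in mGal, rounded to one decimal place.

181.1

Free-air correction = 0.3086 × 1973.0 = 608.87 mGal
Free-air anomaly = 979770.50 − 980198.27 + (608.87) = 181.10 mGal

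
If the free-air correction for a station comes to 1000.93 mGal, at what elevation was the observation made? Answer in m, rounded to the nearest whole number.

h = 1000.93 / 0.3086 = 3243.45 m

3243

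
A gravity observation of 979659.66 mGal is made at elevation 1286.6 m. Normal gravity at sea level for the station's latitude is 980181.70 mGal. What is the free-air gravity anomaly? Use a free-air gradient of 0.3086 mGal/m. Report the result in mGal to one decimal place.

-125.0

Free-air correction = 0.3086 × 1286.6 = 397.04 mGal
Free-air anomaly = 979659.66 − 980181.70 + (397.04) = -125.00 mGal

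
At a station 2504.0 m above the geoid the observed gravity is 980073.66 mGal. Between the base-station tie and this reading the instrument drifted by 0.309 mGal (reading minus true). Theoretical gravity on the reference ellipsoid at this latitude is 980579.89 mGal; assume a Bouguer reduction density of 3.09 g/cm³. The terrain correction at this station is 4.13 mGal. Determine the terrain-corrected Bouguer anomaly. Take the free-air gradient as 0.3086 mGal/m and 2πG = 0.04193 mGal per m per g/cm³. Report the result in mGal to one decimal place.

-54.1

Drift-corrected reading = 980073.66 − (0.309) = 980073.351 mGal
Free-air correction = 0.3086 × 2504.0 = 772.73 mGal
Free-air anomaly = 980073.351 − 980579.89 + (772.73) = 266.191 mGal
Bouguer slab correction = 0.04193 × 3.09 × 2504.0 = 324.43 mGal
Simple Bouguer anomaly = 266.191 − (324.43) = -58.239 mGal
Complete Bouguer anomaly = -58.239 + 4.13 = -54.109 mGal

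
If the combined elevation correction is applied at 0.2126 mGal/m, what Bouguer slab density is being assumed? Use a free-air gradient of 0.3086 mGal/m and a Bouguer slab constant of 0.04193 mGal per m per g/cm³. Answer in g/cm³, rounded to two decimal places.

0.2126 = 0.3086 − 0.04193 × ρ
ρ = (0.3086 − 0.2126) / 0.04193 = 2.29 g/cm³

2.29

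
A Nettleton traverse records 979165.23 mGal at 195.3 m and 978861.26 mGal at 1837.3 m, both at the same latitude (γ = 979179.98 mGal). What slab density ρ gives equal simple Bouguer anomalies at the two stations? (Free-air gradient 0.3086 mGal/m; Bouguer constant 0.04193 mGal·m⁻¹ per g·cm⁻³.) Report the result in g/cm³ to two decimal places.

2.94

Δg_obs = 978861.26 − 979165.23 = -303.97 mGal over Δh = 1837.3 − 195.3 = 1642.0 m
Equal Bouguer anomalies ⇒ Δg_obs + (0.3086 − 0.04193ρ)·Δh = 0
0.3086 − 0.04193ρ = −Δg_obs/Δh = 0.18512
ρ = (0.3086 − 0.18512) / 0.04193 = 2.94 g/cm³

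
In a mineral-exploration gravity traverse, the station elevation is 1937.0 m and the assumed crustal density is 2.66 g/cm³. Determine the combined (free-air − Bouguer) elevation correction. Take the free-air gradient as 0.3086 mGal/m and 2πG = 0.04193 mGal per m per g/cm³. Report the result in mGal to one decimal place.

Combined gradient = 0.3086 − 0.04193 × 2.66 = 0.1970662 mGal/m
Combined elevation correction = 0.1970662 × 1937.0 = 381.7 mGal

381.7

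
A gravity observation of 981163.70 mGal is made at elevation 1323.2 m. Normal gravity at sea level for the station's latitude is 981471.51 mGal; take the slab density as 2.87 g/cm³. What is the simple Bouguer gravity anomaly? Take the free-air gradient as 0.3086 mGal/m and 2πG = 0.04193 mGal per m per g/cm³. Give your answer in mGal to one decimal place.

-58.7

Free-air correction = 0.3086 × 1323.2 = 408.34 mGal
Free-air anomaly = 981163.70 − 981471.51 + (408.34) = 100.53 mGal
Bouguer slab correction = 0.04193 × 2.87 × 1323.2 = 159.23 mGal
Simple Bouguer anomaly = 100.53 − (159.23) = -58.70 mGal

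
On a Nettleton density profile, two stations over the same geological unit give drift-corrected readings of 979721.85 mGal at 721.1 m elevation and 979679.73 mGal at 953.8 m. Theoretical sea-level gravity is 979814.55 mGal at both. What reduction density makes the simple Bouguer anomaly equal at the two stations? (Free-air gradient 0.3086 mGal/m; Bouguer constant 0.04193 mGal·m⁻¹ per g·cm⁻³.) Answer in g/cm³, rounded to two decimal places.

Δg_obs = 979679.73 − 979721.85 = -42.12 mGal over Δh = 953.8 − 721.1 = 232.7 m
Equal Bouguer anomalies ⇒ Δg_obs + (0.3086 − 0.04193ρ)·Δh = 0
0.3086 − 0.04193ρ = −Δg_obs/Δh = 0.18101
ρ = (0.3086 − 0.18101) / 0.04193 = 3.04 g/cm³

3.04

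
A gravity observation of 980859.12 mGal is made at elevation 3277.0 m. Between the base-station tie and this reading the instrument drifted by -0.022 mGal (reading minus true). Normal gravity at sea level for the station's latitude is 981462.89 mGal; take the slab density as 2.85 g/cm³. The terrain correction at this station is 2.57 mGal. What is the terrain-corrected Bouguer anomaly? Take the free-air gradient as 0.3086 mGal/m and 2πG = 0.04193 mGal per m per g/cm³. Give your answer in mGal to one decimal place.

Drift-corrected reading = 980859.12 − (-0.022) = 980859.142 mGal
Free-air correction = 0.3086 × 3277.0 = 1011.28 mGal
Free-air anomaly = 980859.142 − 981462.89 + (1011.28) = 407.532 mGal
Bouguer slab correction = 0.04193 × 2.85 × 3277.0 = 391.60 mGal
Simple Bouguer anomaly = 407.532 − (391.60) = 15.932 mGal
Complete Bouguer anomaly = 15.932 + 2.57 = 18.502 mGal

18.5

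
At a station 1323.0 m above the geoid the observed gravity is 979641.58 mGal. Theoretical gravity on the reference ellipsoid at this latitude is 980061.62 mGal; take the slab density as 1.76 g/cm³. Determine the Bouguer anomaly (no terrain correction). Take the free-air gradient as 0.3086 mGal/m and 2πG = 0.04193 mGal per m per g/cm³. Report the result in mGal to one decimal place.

-109.4

Free-air correction = 0.3086 × 1323.0 = 408.28 mGal
Free-air anomaly = 979641.58 − 980061.62 + (408.28) = -11.76 mGal
Bouguer slab correction = 0.04193 × 1.76 × 1323.0 = 97.63 mGal
Simple Bouguer anomaly = -11.76 − (97.63) = -109.39 mGal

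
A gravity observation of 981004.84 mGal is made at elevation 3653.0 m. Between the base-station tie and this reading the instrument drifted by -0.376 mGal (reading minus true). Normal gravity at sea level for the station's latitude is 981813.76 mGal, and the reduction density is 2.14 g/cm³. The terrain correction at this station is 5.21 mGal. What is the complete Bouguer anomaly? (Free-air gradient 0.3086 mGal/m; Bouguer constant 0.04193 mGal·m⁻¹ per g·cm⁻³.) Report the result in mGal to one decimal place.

-3.8

Drift-corrected reading = 981004.84 − (-0.376) = 981005.216 mGal
Free-air correction = 0.3086 × 3653.0 = 1127.32 mGal
Free-air anomaly = 981005.216 − 981813.76 + (1127.32) = 318.776 mGal
Bouguer slab correction = 0.04193 × 2.14 × 3653.0 = 327.78 mGal
Simple Bouguer anomaly = 318.776 − (327.78) = -9.004 mGal
Complete Bouguer anomaly = -9.004 + 5.21 = -3.794 mGal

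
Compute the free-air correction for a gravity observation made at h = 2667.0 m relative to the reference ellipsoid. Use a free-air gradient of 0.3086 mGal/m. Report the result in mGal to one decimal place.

Free-air correction = 0.3086 × 2667.0 = 823.0 mGal

823.0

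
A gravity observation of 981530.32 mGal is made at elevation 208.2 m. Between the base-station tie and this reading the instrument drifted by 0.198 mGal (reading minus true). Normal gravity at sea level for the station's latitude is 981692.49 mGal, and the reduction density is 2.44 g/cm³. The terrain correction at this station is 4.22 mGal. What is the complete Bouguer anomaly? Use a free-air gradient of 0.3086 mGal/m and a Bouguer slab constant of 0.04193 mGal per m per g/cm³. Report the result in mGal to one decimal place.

Drift-corrected reading = 981530.32 − (0.198) = 981530.122 mGal
Free-air correction = 0.3086 × 208.2 = 64.25 mGal
Free-air anomaly = 981530.122 − 981692.49 + (64.25) = -98.118 mGal
Bouguer slab correction = 0.04193 × 2.44 × 208.2 = 21.30 mGal
Simple Bouguer anomaly = -98.118 − (21.30) = -119.418 mGal
Complete Bouguer anomaly = -119.418 + 4.22 = -115.198 mGal

-115.2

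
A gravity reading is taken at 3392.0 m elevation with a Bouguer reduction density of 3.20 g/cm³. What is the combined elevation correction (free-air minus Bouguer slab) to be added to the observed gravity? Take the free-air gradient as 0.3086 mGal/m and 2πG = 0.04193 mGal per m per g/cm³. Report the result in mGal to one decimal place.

591.6

Combined gradient = 0.3086 − 0.04193 × 3.20 = 0.1744240 mGal/m
Combined elevation correction = 0.1744240 × 3392.0 = 591.6 mGal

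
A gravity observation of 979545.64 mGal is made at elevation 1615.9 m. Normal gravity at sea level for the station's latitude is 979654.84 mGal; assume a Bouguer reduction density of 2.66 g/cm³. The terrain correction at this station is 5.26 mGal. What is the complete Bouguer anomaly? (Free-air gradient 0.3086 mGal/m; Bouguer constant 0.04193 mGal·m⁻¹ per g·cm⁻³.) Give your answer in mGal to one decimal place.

214.5

Free-air correction = 0.3086 × 1615.9 = 498.67 mGal
Free-air anomaly = 979545.64 − 979654.84 + (498.67) = 389.47 mGal
Bouguer slab correction = 0.04193 × 2.66 × 1615.9 = 180.23 mGal
Simple Bouguer anomaly = 389.47 − (180.23) = 209.24 mGal
Complete Bouguer anomaly = 209.24 + 5.26 = 214.50 mGal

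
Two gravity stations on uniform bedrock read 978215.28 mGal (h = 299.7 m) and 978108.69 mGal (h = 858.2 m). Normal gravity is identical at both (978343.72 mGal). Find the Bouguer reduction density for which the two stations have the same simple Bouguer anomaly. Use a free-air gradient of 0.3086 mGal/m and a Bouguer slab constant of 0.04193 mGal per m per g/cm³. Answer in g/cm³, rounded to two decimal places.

2.81

Δg_obs = 978108.69 − 978215.28 = -106.59 mGal over Δh = 858.2 − 299.7 = 558.5 m
Equal Bouguer anomalies ⇒ Δg_obs + (0.3086 − 0.04193ρ)·Δh = 0
0.3086 − 0.04193ρ = −Δg_obs/Δh = 0.19085
ρ = (0.3086 − 0.19085) / 0.04193 = 2.81 g/cm³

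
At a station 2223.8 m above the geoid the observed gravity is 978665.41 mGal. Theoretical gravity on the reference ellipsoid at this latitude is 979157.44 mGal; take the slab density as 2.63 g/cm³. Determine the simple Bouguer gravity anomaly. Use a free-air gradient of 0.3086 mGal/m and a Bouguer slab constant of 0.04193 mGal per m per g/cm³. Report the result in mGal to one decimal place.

-51.0

Free-air correction = 0.3086 × 2223.8 = 686.26 mGal
Free-air anomaly = 978665.41 − 979157.44 + (686.26) = 194.23 mGal
Bouguer slab correction = 0.04193 × 2.63 × 2223.8 = 245.23 mGal
Simple Bouguer anomaly = 194.23 − (245.23) = -51.00 mGal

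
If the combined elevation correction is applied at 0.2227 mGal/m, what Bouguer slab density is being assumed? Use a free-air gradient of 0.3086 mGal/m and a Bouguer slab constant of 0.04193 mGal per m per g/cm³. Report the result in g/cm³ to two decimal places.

0.2227 = 0.3086 − 0.04193 × ρ
ρ = (0.3086 − 0.2227) / 0.04193 = 2.05 g/cm³

2.05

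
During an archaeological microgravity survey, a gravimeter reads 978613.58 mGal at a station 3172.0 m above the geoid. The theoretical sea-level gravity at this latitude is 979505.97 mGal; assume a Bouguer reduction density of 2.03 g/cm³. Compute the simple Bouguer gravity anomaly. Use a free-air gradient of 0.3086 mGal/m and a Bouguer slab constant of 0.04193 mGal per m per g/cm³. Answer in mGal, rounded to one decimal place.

-183.5

Free-air correction = 0.3086 × 3172.0 = 978.88 mGal
Free-air anomaly = 978613.58 − 979505.97 + (978.88) = 86.49 mGal
Bouguer slab correction = 0.04193 × 2.03 × 3172.0 = 269.99 mGal
Simple Bouguer anomaly = 86.49 − (269.99) = -183.50 mGal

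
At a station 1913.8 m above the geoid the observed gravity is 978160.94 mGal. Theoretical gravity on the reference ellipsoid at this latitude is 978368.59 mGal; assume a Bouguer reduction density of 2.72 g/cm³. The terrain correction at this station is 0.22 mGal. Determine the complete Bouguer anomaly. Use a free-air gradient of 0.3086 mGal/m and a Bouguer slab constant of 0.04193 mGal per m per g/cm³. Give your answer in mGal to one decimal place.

Free-air correction = 0.3086 × 1913.8 = 590.60 mGal
Free-air anomaly = 978160.94 − 978368.59 + (590.60) = 382.95 mGal
Bouguer slab correction = 0.04193 × 2.72 × 1913.8 = 218.27 mGal
Simple Bouguer anomaly = 382.95 − (218.27) = 164.68 mGal
Complete Bouguer anomaly = 164.68 + 0.22 = 164.90 mGal

164.9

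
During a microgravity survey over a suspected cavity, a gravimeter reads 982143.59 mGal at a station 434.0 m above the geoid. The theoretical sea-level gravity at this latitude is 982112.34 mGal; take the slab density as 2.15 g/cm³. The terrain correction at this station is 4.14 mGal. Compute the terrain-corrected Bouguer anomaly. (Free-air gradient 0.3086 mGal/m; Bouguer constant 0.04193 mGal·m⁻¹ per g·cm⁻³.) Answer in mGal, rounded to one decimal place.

Free-air correction = 0.3086 × 434.0 = 133.93 mGal
Free-air anomaly = 982143.59 − 982112.34 + (133.93) = 165.18 mGal
Bouguer slab correction = 0.04193 × 2.15 × 434.0 = 39.12 mGal
Simple Bouguer anomaly = 165.18 − (39.12) = 126.06 mGal
Complete Bouguer anomaly = 126.06 + 4.14 = 130.20 mGal

130.2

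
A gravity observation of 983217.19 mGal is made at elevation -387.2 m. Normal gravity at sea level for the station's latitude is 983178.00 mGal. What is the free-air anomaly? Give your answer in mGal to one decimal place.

Free-air correction = 0.3086 × -387.2 = -119.49 mGal
Free-air anomaly = 983217.19 − 983178.00 + (-119.49) = -80.30 mGal

-80.3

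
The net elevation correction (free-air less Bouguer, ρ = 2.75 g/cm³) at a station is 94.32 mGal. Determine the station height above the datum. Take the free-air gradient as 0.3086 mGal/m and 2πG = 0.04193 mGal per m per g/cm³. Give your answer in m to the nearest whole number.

488

Combined gradient = 0.3086 − 0.04193 × 2.75 = 0.1932925 mGal/m
h = 94.32 / 0.1932925 = 487.97 m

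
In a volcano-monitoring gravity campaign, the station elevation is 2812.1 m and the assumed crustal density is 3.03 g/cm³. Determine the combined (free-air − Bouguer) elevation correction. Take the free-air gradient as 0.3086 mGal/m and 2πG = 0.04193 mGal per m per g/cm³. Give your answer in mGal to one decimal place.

Combined gradient = 0.3086 − 0.04193 × 3.03 = 0.1815521 mGal/m
Combined elevation correction = 0.1815521 × 2812.1 = 510.5 mGal

510.5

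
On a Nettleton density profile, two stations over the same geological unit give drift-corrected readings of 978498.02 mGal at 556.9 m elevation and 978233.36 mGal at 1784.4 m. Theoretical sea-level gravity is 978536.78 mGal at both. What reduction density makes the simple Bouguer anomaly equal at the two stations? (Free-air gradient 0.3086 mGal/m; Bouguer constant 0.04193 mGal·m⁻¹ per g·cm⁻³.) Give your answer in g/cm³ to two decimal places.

Δg_obs = 978233.36 − 978498.02 = -264.66 mGal over Δh = 1784.4 − 556.9 = 1227.5 m
Equal Bouguer anomalies ⇒ Δg_obs + (0.3086 − 0.04193ρ)·Δh = 0
0.3086 − 0.04193ρ = −Δg_obs/Δh = 0.21561
ρ = (0.3086 − 0.21561) / 0.04193 = 2.22 g/cm³

2.22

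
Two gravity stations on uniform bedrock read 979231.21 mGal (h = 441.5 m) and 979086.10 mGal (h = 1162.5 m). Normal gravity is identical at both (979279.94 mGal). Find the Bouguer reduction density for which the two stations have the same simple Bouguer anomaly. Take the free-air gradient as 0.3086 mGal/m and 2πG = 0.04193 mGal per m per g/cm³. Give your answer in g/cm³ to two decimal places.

Δg_obs = 979086.10 − 979231.21 = -145.11 mGal over Δh = 1162.5 − 441.5 = 721.0 m
Equal Bouguer anomalies ⇒ Δg_obs + (0.3086 − 0.04193ρ)·Δh = 0
0.3086 − 0.04193ρ = −Δg_obs/Δh = 0.20126
ρ = (0.3086 − 0.20126) / 0.04193 = 2.56 g/cm³

2.56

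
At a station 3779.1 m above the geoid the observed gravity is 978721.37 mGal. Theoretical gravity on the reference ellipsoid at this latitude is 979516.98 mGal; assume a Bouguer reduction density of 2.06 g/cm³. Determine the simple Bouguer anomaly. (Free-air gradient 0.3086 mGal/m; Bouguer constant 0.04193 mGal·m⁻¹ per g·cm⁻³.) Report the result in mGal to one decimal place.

44.2

Free-air correction = 0.3086 × 3779.1 = 1166.23 mGal
Free-air anomaly = 978721.37 − 979516.98 + (1166.23) = 370.62 mGal
Bouguer slab correction = 0.04193 × 2.06 × 3779.1 = 326.42 mGal
Simple Bouguer anomaly = 370.62 − (326.42) = 44.20 mGal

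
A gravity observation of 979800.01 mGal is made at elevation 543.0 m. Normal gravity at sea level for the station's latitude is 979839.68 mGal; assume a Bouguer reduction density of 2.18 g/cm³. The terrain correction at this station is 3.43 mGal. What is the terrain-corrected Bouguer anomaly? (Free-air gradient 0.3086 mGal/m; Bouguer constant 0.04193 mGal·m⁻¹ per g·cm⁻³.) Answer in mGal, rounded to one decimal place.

Free-air correction = 0.3086 × 543.0 = 167.57 mGal
Free-air anomaly = 979800.01 − 979839.68 + (167.57) = 127.90 mGal
Bouguer slab correction = 0.04193 × 2.18 × 543.0 = 49.63 mGal
Simple Bouguer anomaly = 127.90 − (49.63) = 78.27 mGal
Complete Bouguer anomaly = 78.27 + 3.43 = 81.70 mGal

81.7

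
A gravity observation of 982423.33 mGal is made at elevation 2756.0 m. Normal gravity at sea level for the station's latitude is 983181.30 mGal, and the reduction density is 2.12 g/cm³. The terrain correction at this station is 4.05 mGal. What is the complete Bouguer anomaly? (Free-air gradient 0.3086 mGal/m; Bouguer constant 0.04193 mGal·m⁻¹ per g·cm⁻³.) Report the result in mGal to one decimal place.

-148.4

Free-air correction = 0.3086 × 2756.0 = 850.50 mGal
Free-air anomaly = 982423.33 − 983181.30 + (850.50) = 92.53 mGal
Bouguer slab correction = 0.04193 × 2.12 × 2756.0 = 244.99 mGal
Simple Bouguer anomaly = 92.53 − (244.99) = -152.46 mGal
Complete Bouguer anomaly = -152.46 + 4.05 = -148.41 mGal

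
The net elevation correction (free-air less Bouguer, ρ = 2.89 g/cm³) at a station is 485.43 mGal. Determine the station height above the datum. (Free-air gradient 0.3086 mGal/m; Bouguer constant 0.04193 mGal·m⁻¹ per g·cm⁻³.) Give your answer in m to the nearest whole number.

2590

Combined gradient = 0.3086 − 0.04193 × 2.89 = 0.1874223 mGal/m
h = 485.43 / 0.1874223 = 2590.03 m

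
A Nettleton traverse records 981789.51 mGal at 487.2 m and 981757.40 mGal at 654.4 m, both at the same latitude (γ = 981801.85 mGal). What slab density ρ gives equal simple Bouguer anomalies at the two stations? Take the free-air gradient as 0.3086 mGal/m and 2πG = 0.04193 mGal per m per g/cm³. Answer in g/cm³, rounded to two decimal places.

2.78

Δg_obs = 981757.40 − 981789.51 = -32.11 mGal over Δh = 654.4 − 487.2 = 167.2 m
Equal Bouguer anomalies ⇒ Δg_obs + (0.3086 − 0.04193ρ)·Δh = 0
0.3086 − 0.04193ρ = −Δg_obs/Δh = 0.19205
ρ = (0.3086 − 0.19205) / 0.04193 = 2.78 g/cm³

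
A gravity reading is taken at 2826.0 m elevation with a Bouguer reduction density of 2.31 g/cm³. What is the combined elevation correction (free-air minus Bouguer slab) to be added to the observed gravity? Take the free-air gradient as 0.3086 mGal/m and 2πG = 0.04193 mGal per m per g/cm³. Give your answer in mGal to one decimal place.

598.4

Combined gradient = 0.3086 − 0.04193 × 2.31 = 0.2117417 mGal/m
Combined elevation correction = 0.2117417 × 2826.0 = 598.4 mGal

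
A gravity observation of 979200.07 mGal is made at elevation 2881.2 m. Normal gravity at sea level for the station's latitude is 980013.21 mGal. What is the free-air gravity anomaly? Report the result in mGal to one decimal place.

Free-air correction = 0.3086 × 2881.2 = 889.14 mGal
Free-air anomaly = 979200.07 − 980013.21 + (889.14) = 76.00 mGal

76.0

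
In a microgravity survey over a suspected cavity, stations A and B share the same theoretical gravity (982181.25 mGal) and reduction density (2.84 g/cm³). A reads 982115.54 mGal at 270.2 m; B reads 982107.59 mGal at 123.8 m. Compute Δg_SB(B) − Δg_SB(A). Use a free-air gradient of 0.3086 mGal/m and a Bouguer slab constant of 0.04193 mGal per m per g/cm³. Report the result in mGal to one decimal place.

Δg_SB(A) = 982115.54 − 982181.25 + 0.3086×270.2 − 0.04193×2.84×270.2 = -14.50 mGal
Δg_SB(B) = 982107.59 − 982181.25 + 0.3086×123.8 − 0.04193×2.84×123.8 = -50.20 mGal
Difference = -50.20 − (-14.50) = -35.70 mGal

-35.7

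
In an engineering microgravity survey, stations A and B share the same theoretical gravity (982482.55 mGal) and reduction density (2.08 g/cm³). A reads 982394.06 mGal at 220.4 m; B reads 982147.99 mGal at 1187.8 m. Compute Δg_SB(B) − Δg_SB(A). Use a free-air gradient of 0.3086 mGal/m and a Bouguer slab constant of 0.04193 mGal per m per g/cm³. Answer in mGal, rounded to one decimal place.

-31.9

Δg_SB(A) = 982394.06 − 982482.55 + 0.3086×220.4 − 0.04193×2.08×220.4 = -39.70 mGal
Δg_SB(B) = 982147.99 − 982482.55 + 0.3086×1187.8 − 0.04193×2.08×1187.8 = -71.60 mGal
Difference = -71.60 − (-39.70) = -31.90 mGal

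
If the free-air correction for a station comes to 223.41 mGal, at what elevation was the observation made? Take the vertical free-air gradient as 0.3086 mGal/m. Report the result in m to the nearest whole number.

724

h = 223.41 / 0.3086 = 723.95 m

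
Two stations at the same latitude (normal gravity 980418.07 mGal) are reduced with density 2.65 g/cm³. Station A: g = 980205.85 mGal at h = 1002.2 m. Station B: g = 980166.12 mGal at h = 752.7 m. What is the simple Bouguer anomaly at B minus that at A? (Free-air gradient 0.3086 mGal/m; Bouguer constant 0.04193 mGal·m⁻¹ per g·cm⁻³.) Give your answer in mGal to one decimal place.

Δg_SB(A) = 980205.85 − 980418.07 + 0.3086×1002.2 − 0.04193×2.65×1002.2 = -14.30 mGal
Δg_SB(B) = 980166.12 − 980418.07 + 0.3086×752.7 − 0.04193×2.65×752.7 = -103.30 mGal
Difference = -103.30 − (-14.30) = -89.00 mGal

-89.0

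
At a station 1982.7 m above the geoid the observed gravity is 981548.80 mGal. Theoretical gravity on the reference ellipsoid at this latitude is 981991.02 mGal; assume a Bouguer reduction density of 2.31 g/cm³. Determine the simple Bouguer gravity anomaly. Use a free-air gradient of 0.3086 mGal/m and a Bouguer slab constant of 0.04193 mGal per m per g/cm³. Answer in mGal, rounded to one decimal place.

Free-air correction = 0.3086 × 1982.7 = 611.86 mGal
Free-air anomaly = 981548.80 − 981991.02 + (611.86) = 169.64 mGal
Bouguer slab correction = 0.04193 × 2.31 × 1982.7 = 192.04 mGal
Simple Bouguer anomaly = 169.64 − (192.04) = -22.40 mGal

-22.4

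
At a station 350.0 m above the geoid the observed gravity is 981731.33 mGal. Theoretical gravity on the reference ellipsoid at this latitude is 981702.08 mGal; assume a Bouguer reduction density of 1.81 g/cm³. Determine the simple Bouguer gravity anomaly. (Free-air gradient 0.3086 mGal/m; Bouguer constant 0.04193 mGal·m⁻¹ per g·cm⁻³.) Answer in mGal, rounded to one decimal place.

Free-air correction = 0.3086 × 350.0 = 108.01 mGal
Free-air anomaly = 981731.33 − 981702.08 + (108.01) = 137.26 mGal
Bouguer slab correction = 0.04193 × 1.81 × 350.0 = 26.56 mGal
Simple Bouguer anomaly = 137.26 − (26.56) = 110.70 mGal

110.7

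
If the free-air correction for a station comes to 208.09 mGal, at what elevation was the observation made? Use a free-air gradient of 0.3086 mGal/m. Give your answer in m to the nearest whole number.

674

h = 208.09 / 0.3086 = 674.30 m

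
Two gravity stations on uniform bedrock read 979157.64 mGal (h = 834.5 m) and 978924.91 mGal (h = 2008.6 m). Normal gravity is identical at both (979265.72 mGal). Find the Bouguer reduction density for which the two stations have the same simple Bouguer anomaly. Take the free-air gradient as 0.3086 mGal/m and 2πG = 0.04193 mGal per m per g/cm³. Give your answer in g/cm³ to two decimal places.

2.63

Δg_obs = 978924.91 − 979157.64 = -232.73 mGal over Δh = 2008.6 − 834.5 = 1174.1 m
Equal Bouguer anomalies ⇒ Δg_obs + (0.3086 − 0.04193ρ)·Δh = 0
0.3086 − 0.04193ρ = −Δg_obs/Δh = 0.19822
ρ = (0.3086 − 0.19822) / 0.04193 = 2.63 g/cm³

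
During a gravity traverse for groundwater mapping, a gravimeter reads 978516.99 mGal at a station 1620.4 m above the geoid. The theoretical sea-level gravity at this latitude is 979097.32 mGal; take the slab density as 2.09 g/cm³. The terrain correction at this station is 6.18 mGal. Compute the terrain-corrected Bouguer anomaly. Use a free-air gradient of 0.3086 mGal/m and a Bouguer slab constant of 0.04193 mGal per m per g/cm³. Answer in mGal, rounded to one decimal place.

Free-air correction = 0.3086 × 1620.4 = 500.06 mGal
Free-air anomaly = 978516.99 − 979097.32 + (500.06) = -80.27 mGal
Bouguer slab correction = 0.04193 × 2.09 × 1620.4 = 142.00 mGal
Simple Bouguer anomaly = -80.27 − (142.00) = -222.27 mGal
Complete Bouguer anomaly = -222.27 + 6.18 = -216.09 mGal

-216.1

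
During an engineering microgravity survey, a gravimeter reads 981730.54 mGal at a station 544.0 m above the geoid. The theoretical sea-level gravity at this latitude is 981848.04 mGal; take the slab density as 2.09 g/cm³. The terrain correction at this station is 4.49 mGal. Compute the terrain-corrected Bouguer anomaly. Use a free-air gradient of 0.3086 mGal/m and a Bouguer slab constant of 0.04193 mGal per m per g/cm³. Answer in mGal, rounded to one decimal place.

Free-air correction = 0.3086 × 544.0 = 167.88 mGal
Free-air anomaly = 981730.54 − 981848.04 + (167.88) = 50.38 mGal
Bouguer slab correction = 0.04193 × 2.09 × 544.0 = 47.67 mGal
Simple Bouguer anomaly = 50.38 − (47.67) = 2.71 mGal
Complete Bouguer anomaly = 2.71 + 4.49 = 7.20 mGal

7.2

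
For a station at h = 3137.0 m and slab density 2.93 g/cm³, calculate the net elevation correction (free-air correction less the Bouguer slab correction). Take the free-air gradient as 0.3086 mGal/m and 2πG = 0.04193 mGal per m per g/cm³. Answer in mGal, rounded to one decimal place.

582.7

Combined gradient = 0.3086 − 0.04193 × 2.93 = 0.1857451 mGal/m
Combined elevation correction = 0.1857451 × 3137.0 = 582.7 mGal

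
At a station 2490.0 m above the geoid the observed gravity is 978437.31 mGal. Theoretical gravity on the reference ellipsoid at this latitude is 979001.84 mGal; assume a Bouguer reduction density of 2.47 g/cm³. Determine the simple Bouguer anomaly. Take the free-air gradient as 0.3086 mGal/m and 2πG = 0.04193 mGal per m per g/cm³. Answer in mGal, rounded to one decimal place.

-54.0

Free-air correction = 0.3086 × 2490.0 = 768.41 mGal
Free-air anomaly = 978437.31 − 979001.84 + (768.41) = 203.88 mGal
Bouguer slab correction = 0.04193 × 2.47 × 2490.0 = 257.88 mGal
Simple Bouguer anomaly = 203.88 − (257.88) = -54.00 mGal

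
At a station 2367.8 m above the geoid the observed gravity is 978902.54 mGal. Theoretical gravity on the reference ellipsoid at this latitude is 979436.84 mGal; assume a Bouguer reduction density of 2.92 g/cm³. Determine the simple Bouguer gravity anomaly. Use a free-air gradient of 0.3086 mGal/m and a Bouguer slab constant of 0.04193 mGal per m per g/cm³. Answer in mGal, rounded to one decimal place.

Free-air correction = 0.3086 × 2367.8 = 730.70 mGal
Free-air anomaly = 978902.54 − 979436.84 + (730.70) = 196.40 mGal
Bouguer slab correction = 0.04193 × 2.92 × 2367.8 = 289.90 mGal
Simple Bouguer anomaly = 196.40 − (289.90) = -93.50 mGal

-93.5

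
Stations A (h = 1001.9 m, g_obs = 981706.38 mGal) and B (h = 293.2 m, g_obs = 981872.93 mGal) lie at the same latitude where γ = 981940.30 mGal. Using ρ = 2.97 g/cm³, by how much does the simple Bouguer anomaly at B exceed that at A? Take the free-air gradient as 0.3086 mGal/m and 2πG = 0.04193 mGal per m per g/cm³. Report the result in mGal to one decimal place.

Δg_SB(A) = 981706.38 − 981940.30 + 0.3086×1001.9 − 0.04193×2.97×1001.9 = -49.50 mGal
Δg_SB(B) = 981872.93 − 981940.30 + 0.3086×293.2 − 0.04193×2.97×293.2 = -13.40 mGal
Difference = -13.40 − (-49.50) = 36.10 mGal

36.1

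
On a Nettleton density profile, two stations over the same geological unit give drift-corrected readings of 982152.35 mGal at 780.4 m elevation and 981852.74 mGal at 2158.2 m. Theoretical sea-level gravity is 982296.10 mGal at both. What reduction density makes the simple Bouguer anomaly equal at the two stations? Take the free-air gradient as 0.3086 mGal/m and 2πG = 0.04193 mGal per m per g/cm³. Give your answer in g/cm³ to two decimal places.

2.17

Δg_obs = 981852.74 − 982152.35 = -299.61 mGal over Δh = 2158.2 − 780.4 = 1377.8 m
Equal Bouguer anomalies ⇒ Δg_obs + (0.3086 − 0.04193ρ)·Δh = 0
0.3086 − 0.04193ρ = −Δg_obs/Δh = 0.21746
ρ = (0.3086 − 0.21746) / 0.04193 = 2.17 g/cm³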